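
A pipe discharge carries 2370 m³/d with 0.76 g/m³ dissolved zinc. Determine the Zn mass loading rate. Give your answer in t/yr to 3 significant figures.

0.658 t/yr

2370 m³/d = 0.02743 m³/s.
Mass flux = Q·C = 0.02743 m³/s × 0.76 g/m³ = 0.02085 g/s.
= 0.02085 g/s × 31.56 = 0.6579 t/yr.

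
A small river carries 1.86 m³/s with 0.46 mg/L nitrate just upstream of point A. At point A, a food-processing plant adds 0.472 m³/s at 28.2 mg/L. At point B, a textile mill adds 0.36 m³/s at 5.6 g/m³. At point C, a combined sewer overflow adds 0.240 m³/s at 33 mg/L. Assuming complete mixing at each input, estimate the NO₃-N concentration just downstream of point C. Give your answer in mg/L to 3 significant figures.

After input A: C = (1.86·0.46 + 0.472·28.2) / 2.332 = 6.075 mg/L.
After input B: C = (2.332·6.075 + 0.36·5.6) / 2.692 = 6.011 mg/L.
After input C: C = (2.692·6.011 + 0.24·33) / 2.932 = 8.22 mg/L.

8.22 mg/L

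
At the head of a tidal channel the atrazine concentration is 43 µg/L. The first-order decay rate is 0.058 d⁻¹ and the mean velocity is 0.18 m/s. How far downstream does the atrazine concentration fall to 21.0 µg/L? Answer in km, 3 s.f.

From C = C₀·e^(−kt), t = ln(C₀/C)/k = ln(43/21.0)/0.058 = 0.7167/0.058 = 12.36 d.
Distance = v·t = 0.18 m/s × 1.068e+06 s = 1.922e+05 m = 192.2 km.

192 km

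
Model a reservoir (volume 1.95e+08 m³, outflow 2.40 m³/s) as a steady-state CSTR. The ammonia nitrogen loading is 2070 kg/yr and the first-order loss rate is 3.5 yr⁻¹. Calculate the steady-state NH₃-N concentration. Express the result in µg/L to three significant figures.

Outflow Q = 2.40 m³/s × 3.156e+07 s/yr = 7.574e+07 m³/yr.
Steady-state CSTR mass balance: W = Q·C + k·V·C, so C = W/(Q + kV).
Q + kV = 7.574e+07 + 3.5·1.95e+08 = 7.582e+08 m³/yr.
C = 2070/7.582e+08 = 2.73e-06 kg/m³ = 0.00273 mg/L = 2.73 µg/L.

2.73 µg/L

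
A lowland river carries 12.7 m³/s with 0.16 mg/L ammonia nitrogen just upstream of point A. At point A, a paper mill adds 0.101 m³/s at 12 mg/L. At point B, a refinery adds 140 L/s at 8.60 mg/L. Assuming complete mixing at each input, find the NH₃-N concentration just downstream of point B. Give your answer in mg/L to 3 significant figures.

0.344 mg/L

After input A: C = (12.7·0.16 + 0.101·12) / 12.8 = 0.2534 mg/L.
140 L/s = 0.14 m³/s.
After input B: C = (12.8·0.2534 + 0.14·8.6) / 12.94 = 0.3437 mg/L.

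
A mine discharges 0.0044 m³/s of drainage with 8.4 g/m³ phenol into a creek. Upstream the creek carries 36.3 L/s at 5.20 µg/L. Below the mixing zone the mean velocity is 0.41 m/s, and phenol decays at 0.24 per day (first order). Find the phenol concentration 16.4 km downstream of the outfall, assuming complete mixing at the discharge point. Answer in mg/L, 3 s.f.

0.817 mg/L

36.3 L/s = 0.0363 m³/s.
5.20 µg/L = 0.0052 mg/L.
After complete mixing, C₀ = (0.0044·8.4 + 0.0363·0.0052) / 0.0407 = 0.9127 mg/L.
Travel time t = 1.64e+04 m / 0.41 m/s = 4e+04 s = 0.463 d.
C = 0.9127·exp(−0.24·0.463) = 0.9127·0.8948 = 0.8168 mg/L.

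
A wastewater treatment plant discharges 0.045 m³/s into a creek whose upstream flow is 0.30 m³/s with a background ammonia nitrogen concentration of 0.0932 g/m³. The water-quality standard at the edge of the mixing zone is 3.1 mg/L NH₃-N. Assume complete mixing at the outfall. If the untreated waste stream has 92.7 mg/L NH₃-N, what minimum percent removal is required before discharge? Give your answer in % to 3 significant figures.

75.0 %

Mass balance: 3.1·0.345 = 0.045·Cₑ + 0.3·0.0932.
Cₑ = (1.069 − 0.02796) / 0.045 = 23.15 mg/L.
Required removal = 1 − 23.15/92.7 = 75.03 %.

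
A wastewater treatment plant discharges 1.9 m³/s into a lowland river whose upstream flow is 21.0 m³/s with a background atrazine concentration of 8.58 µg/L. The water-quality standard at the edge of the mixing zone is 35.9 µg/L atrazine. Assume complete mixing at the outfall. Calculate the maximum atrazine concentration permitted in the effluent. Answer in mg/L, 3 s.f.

0.338 mg/L

8.58 µg/L = 0.00858 mg/L.
35.9 µg/L = 0.0359 mg/L.
Mass balance: 0.0359·22.9 = 1.9·Cₑ + 21·0.00858.
Cₑ = (0.8221 − 0.1802) / 1.9 = 0.3379 mg/L.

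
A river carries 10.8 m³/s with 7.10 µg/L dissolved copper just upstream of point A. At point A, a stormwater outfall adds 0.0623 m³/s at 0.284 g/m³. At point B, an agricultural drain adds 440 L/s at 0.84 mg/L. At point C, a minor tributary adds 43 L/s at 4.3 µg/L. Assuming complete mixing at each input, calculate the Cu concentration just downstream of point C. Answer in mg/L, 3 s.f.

7.10 µg/L = 0.0071 mg/L.
After input A: C = (10.8·0.0071 + 0.0623·0.284) / 10.86 = 0.008688 mg/L.
440 L/s = 0.44 m³/s.
After input B: C = (10.86·0.008688 + 0.44·0.84) / 11.3 = 0.04105 mg/L.
43 L/s = 0.043 m³/s.
4.3 µg/L = 0.0043 mg/L.
After input C: C = (11.3·0.04105 + 0.043·0.0043) / 11.35 = 0.04091 mg/L.

0.0409 mg/L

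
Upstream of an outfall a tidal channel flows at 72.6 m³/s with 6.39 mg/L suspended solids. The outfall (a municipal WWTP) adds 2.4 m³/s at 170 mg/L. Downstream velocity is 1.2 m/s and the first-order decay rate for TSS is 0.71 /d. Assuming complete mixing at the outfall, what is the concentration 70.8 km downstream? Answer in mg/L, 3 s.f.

After complete mixing, C₀ = (2.4·170 + 72.6·6.39) / 75 = 11.63 mg/L.
Travel time t = 7.08e+04 m / 1.2 m/s = 5.9e+04 s = 0.6829 d.
C = 11.63·exp(−0.71·0.6829) = 11.63·0.6158 = 7.159 mg/L.

7.16 mg/L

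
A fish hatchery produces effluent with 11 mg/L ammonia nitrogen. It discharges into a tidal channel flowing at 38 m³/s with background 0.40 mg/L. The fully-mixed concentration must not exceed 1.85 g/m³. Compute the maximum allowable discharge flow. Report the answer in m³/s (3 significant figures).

6.02 m³/s

Mass balance at complete mixing: C_std·(Q_w + Q_r) = Q_w·C_e + Q_r·C_b.
Rearranging, Q_w = Q_r·(C_std − C_b)/(C_e − C_std) = 38·(1.85 − 0.4) / (11 − 1.85) = 6.022 m³/s.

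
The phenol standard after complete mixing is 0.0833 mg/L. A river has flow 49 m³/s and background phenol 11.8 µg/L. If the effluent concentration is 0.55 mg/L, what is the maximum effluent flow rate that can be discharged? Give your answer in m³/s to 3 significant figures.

7.51 m³/s

11.8 µg/L = 0.0118 mg/L.
Mass balance at complete mixing: C_std·(Q_w + Q_r) = Q_w·C_e + Q_r·C_b.
Rearranging, Q_w = Q_r·(C_std − C_b)/(C_e − C_std) = 49·(0.0833 − 0.0118) / (0.55 − 0.0833) = 7.507 m³/s.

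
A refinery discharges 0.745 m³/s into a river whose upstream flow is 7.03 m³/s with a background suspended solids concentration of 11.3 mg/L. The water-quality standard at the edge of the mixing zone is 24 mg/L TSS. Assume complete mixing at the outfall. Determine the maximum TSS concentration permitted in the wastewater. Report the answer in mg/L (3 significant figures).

144 mg/L

Mass balance: 24·7.775 = 0.745·Cₑ + 7.03·11.3.
Cₑ = (186.6 − 79.44) / 0.745 = 143.8 mg/L.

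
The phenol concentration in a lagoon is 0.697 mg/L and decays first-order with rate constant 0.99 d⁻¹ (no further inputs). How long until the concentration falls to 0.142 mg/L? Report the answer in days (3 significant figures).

t = ln(C₀/C)/k = ln(0.697/0.142)/0.99 = 1.591/0.99 = 1.607 d.

1.61 d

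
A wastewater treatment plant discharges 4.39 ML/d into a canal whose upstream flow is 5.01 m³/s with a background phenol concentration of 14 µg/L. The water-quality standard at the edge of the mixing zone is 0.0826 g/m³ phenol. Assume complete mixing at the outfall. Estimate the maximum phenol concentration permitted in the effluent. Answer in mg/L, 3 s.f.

6.85 mg/L

4.39 ML/d = 0.05081 m³/s.
14 µg/L = 0.014 mg/L.
Mass balance: 0.0826·5.061 = 0.05081·Cₑ + 5.01·0.014.
Cₑ = (0.418 − 0.07014) / 0.05081 = 6.847 mg/L.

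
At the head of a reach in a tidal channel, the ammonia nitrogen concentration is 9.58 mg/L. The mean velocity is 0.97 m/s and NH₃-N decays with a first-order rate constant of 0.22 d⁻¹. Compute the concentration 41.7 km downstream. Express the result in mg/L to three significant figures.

Travel time t = 41.7 km / 0.97 m/s = 4.17e+04/0.97 = 4.299e+04 s = 0.4976 d.
First-order decay: C = 9.58·exp(−0.22·0.4976) = 9.58·0.8963 = 8.587 mg/L.

8.59 mg/L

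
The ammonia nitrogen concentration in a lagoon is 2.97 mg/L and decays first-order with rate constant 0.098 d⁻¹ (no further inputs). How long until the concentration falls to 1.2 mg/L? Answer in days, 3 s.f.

t = ln(C₀/C)/k = ln(2.97/1.2)/0.098 = 0.9062/0.098 = 9.247 d.

9.25 d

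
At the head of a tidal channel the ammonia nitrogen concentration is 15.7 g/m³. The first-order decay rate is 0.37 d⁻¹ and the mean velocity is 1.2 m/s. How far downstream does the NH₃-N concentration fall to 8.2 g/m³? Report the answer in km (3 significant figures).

182 km

From C = C₀·e^(−kt), t = ln(C₀/C)/k = ln(15.7/8.2)/0.37 = 0.6495/0.37 = 1.755 d.
Distance = v·t = 1.2 m/s × 1.517e+05 s = 1.82e+05 m = 182 km.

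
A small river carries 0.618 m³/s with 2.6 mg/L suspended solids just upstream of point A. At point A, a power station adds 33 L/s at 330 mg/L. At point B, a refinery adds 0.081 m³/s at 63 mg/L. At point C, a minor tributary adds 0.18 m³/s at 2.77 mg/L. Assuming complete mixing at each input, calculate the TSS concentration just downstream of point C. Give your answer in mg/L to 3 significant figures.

33 L/s = 0.033 m³/s.
After input A: C = (0.618·2.6 + 0.033·330) / 0.651 = 19.2 mg/L.
After input B: C = (0.651·19.2 + 0.081·63) / 0.732 = 24.04 mg/L.
After input C: C = (0.732·24.04 + 0.18·2.77) / 0.912 = 19.84 mg/L.

19.8 mg/L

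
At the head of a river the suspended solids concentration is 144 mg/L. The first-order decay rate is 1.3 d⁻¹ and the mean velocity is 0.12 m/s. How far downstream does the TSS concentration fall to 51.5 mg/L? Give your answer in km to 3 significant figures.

8.20 km

From C = C₀·e^(−kt), t = ln(C₀/C)/k = ln(144/51.5)/1.3 = 1.028/1.3 = 0.7909 d.
Distance = v·t = 0.12 m/s × 6.834e+04 s = 8201 m = 8.201 km.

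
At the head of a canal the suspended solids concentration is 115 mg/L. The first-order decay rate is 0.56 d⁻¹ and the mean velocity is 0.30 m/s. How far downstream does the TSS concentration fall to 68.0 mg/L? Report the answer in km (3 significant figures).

24.3 km

From C = C₀·e^(−kt), t = ln(C₀/C)/k = ln(115/68.0)/0.56 = 0.5254/0.56 = 0.9383 d.
Distance = v·t = 0.30 m/s × 8.107e+04 s = 2.432e+04 m = 24.32 km.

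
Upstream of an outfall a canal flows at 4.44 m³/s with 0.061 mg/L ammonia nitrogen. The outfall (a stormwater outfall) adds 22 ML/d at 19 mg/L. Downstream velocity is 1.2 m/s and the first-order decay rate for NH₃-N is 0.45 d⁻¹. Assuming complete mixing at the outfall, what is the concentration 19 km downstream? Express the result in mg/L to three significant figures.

1.00 mg/L

22 ML/d = 0.2546 m³/s.
After complete mixing, C₀ = (0.2546·19 + 4.44·0.061) / 4.695 = 1.088 mg/L.
Travel time t = 1.9e+04 m / 1.2 m/s = 1.583e+04 s = 0.1833 d.
C = 1.088·exp(−0.45·0.1833) = 1.088·0.9208 = 1.002 mg/L.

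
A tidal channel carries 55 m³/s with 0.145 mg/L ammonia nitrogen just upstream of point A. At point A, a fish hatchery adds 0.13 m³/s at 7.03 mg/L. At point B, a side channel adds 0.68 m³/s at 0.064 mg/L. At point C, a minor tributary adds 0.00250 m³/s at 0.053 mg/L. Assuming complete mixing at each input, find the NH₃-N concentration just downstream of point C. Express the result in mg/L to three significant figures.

After input A: C = (55·0.145 + 0.13·7.03) / 55.13 = 0.1612 mg/L.
After input B: C = (55.13·0.1612 + 0.68·0.064) / 55.81 = 0.1601 mg/L.
After input C: C = (55.81·0.1601 + 0.0025·0.053) / 55.81 = 0.16 mg/L.

0.160 mg/L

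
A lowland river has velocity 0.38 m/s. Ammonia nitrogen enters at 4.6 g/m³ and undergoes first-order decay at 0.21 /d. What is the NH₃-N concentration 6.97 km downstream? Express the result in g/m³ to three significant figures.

Travel time t = 6.97 km / 0.38 m/s = 6970/0.38 = 1.834e+04 s = 0.2123 d.
First-order decay: C = 4.6·exp(−0.21·0.2123) = 4.6·0.9564 = 4.399 g/m³.

4.40 g/m³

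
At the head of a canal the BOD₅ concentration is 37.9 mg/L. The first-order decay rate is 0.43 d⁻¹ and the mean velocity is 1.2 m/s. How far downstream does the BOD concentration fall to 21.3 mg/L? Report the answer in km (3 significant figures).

From C = C₀·e^(−kt), t = ln(C₀/C)/k = ln(37.9/21.3)/0.43 = 0.5762/0.43 = 1.34 d.
Distance = v·t = 1.2 m/s × 1.158e+05 s = 1.389e+05 m = 138.9 km.

139 km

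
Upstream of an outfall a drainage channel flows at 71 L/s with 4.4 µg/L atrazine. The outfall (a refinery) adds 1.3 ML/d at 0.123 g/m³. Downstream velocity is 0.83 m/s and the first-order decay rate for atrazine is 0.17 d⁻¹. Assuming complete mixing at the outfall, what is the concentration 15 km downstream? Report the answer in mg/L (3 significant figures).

1.3 ML/d = 0.01505 m³/s.
71 L/s = 0.071 m³/s.
4.4 µg/L = 0.0044 mg/L.
After complete mixing, C₀ = (0.01505·0.123 + 0.071·0.0044) / 0.08605 = 0.02514 mg/L.
Travel time t = 1.5e+04 m / 0.83 m/s = 1.807e+04 s = 0.2092 d.
C = 0.02514·exp(−0.17·0.2092) = 0.02514·0.9651 = 0.02426 mg/L.

0.0243 mg/L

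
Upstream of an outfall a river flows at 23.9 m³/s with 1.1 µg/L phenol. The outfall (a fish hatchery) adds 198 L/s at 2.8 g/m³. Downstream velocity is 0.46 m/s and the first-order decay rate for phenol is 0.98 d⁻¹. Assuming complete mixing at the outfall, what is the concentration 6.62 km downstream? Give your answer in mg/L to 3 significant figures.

0.0205 mg/L

198 L/s = 0.198 m³/s.
1.1 µg/L = 0.0011 mg/L.
After complete mixing, C₀ = (0.198·2.8 + 23.9·0.0011) / 24.1 = 0.0241 mg/L.
Travel time t = 6620 m / 0.46 m/s = 1.439e+04 s = 0.1666 d.
C = 0.0241·exp(−0.98·0.1666) = 0.0241·0.8494 = 0.02047 mg/L.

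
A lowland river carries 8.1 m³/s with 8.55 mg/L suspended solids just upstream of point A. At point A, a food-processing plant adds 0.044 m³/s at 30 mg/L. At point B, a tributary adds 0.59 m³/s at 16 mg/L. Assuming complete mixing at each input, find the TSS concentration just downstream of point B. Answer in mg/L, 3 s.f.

9.16 mg/L

After input A: C = (8.1·8.55 + 0.044·30) / 8.144 = 8.666 mg/L.
After input B: C = (8.144·8.666 + 0.59·16) / 8.734 = 9.161 mg/L.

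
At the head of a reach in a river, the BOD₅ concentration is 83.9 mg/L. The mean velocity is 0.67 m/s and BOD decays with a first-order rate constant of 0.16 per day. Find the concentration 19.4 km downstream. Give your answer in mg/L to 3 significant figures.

79.5 mg/L

Travel time t = 19.4 km / 0.67 m/s = 1.94e+04/0.67 = 2.896e+04 s = 0.3351 d.
First-order decay: C = 83.9·exp(−0.16·0.3351) = 83.9·0.9478 = 79.52 mg/L.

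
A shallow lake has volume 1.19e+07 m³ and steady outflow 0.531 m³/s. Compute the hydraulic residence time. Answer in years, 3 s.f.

0.710 yr

Q = 0.531 m³/s × 3.156e+07 s/yr = 1.676e+07 m³/yr.
Hydraulic residence time τ = V/Q = 1.19e+07/1.676e+07 = 0.7101 yr.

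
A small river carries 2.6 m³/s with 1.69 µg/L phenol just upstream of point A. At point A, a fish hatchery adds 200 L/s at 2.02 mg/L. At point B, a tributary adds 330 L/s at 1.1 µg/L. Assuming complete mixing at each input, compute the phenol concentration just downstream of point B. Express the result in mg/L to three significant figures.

0.131 mg/L

1.69 µg/L = 0.00169 mg/L.
200 L/s = 0.2 m³/s.
After input A: C = (2.6·0.00169 + 0.2·2.02) / 2.8 = 0.1459 mg/L.
330 L/s = 0.33 m³/s.
1.1 µg/L = 0.0011 mg/L.
After input B: C = (2.8·0.1459 + 0.33·0.0011) / 3.13 = 0.1306 mg/L.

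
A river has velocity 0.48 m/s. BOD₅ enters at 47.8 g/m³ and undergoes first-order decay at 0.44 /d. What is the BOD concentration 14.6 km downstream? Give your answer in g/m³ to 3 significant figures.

40.9 g/m³

Travel time t = 14.6 km / 0.48 m/s = 1.46e+04/0.48 = 3.042e+04 s = 0.352 d.
First-order decay: C = 47.8·exp(−0.44·0.352) = 47.8·0.8565 = 40.94 g/m³.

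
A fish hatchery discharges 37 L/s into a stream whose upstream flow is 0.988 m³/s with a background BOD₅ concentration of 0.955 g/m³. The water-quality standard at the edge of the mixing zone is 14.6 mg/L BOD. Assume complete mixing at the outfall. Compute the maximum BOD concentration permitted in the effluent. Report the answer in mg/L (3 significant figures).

379 mg/L

37 L/s = 0.037 m³/s.
Mass balance: 14.6·1.025 = 0.037·Cₑ + 0.988·0.955.
Cₑ = (14.96 − 0.9435) / 0.037 = 379 mg/L.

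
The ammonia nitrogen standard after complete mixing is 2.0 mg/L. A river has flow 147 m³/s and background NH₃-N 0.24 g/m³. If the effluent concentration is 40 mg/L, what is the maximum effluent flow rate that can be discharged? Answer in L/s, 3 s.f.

Mass balance at complete mixing: C_std·(Q_w + Q_r) = Q_w·C_e + Q_r·C_b.
Rearranging, Q_w = Q_r·(C_std − C_b)/(C_e − C_std) = 147·(2 − 0.24) / (40 − 2) = 6.808 m³/s.
= 6808 L/s.

6810 L/s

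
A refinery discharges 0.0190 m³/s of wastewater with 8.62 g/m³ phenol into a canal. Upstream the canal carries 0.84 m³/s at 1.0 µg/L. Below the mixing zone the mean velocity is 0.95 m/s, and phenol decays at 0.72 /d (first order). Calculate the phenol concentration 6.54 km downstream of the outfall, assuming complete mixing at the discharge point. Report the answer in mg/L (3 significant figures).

1.0 µg/L = 0.001 mg/L.
After complete mixing, C₀ = (0.019·8.62 + 0.84·0.001) / 0.859 = 0.1916 mg/L.
Travel time t = 6540 m / 0.95 m/s = 6884 s = 0.07968 d.
C = 0.1916·exp(−0.72·0.07968) = 0.1916·0.9442 = 0.181 mg/L.

0.181 mg/L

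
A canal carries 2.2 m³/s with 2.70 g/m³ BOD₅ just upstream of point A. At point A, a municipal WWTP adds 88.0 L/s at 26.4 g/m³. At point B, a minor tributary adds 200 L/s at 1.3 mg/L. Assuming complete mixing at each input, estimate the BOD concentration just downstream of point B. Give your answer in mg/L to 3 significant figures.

88.0 L/s = 0.088 m³/s.
After input A: C = (2.2·2.7 + 0.088·26.4) / 2.288 = 3.612 mg/L.
200 L/s = 0.2 m³/s.
After input B: C = (2.288·3.612 + 0.2·1.3) / 2.488 = 3.426 mg/L.

3.43 mg/L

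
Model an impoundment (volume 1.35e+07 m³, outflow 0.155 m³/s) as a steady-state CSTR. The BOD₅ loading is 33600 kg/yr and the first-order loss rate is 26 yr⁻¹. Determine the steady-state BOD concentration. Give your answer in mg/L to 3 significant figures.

0.0944 mg/L

Outflow Q = 0.155 m³/s × 3.156e+07 s/yr = 4.891e+06 m³/yr.
Steady-state CSTR mass balance: W = Q·C + k·V·C, so C = W/(Q + kV).
Q + kV = 4.891e+06 + 26·1.35e+07 = 3.559e+08 m³/yr.
C = 33600/3.559e+08 = 9.441e-05 kg/m³ = 0.09441 mg/L.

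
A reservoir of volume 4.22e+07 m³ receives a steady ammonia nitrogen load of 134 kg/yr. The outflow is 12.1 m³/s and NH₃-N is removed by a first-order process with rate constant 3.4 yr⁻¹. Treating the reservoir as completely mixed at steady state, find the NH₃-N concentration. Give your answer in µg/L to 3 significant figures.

0.255 µg/L

Outflow Q = 12.1 m³/s × 3.156e+07 s/yr = 3.818e+08 m³/yr.
Steady-state CSTR mass balance: W = Q·C + k·V·C, so C = W/(Q + kV).
Q + kV = 3.818e+08 + 3.4·4.22e+07 = 5.253e+08 m³/yr.
C = 134/5.253e+08 = 2.551e-07 kg/m³ = 0.0002551 mg/L = 0.2551 µg/L.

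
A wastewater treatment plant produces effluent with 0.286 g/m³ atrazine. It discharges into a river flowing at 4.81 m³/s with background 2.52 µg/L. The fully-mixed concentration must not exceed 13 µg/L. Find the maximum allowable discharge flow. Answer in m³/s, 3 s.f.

0.185 m³/s

2.52 µg/L = 0.00252 mg/L.
13 µg/L = 0.013 mg/L.
Mass balance at complete mixing: C_std·(Q_w + Q_r) = Q_w·C_e + Q_r·C_b.
Rearranging, Q_w = Q_r·(C_std − C_b)/(C_e − C_std) = 4.81·(0.013 − 0.00252) / (0.286 − 0.013) = 0.1846 m³/s.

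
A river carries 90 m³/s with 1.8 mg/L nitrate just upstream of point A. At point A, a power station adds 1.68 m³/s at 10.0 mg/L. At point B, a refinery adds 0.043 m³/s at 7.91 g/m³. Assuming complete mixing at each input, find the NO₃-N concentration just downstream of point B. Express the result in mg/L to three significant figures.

1.95 mg/L

After input A: C = (90·1.8 + 1.68·10) / 91.68 = 1.95 mg/L.
After input B: C = (91.68·1.95 + 0.043·7.91) / 91.72 = 1.953 mg/L.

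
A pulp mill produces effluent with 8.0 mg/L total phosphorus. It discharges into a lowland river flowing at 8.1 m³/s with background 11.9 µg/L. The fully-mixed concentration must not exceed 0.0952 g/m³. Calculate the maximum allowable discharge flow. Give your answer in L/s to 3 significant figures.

11.9 µg/L = 0.0119 mg/L.
Mass balance at complete mixing: C_std·(Q_w + Q_r) = Q_w·C_e + Q_r·C_b.
Rearranging, Q_w = Q_r·(C_std − C_b)/(C_e − C_std) = 8.1·(0.0952 − 0.0119) / (8 − 0.0952) = 0.08536 m³/s.
= 85.36 L/s.

85.4 L/s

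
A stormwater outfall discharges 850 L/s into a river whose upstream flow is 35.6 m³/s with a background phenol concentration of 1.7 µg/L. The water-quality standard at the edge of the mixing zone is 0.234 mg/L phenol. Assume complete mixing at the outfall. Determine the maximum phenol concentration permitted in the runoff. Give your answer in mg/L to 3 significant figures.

850 L/s = 0.85 m³/s.
1.7 µg/L = 0.0017 mg/L.
Mass balance: 0.234·36.45 = 0.85·Cₑ + 35.6·0.0017.
Cₑ = (8.529 − 0.06052) / 0.85 = 9.963 mg/L.

9.96 mg/L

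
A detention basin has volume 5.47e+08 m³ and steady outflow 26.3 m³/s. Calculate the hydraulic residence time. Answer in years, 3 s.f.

0.659 yr

Q = 26.3 m³/s × 3.156e+07 s/yr = 8.3e+08 m³/yr.
Hydraulic residence time τ = V/Q = 5.47e+08/8.3e+08 = 0.6591 yr.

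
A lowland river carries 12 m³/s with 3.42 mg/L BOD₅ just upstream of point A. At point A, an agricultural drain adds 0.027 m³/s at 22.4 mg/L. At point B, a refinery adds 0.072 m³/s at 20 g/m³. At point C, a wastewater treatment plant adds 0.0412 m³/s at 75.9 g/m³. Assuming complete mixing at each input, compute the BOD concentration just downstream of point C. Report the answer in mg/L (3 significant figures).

After input A: C = (12·3.42 + 0.027·22.4) / 12.03 = 3.463 mg/L.
After input B: C = (12.03·3.463 + 0.072·20) / 12.1 = 3.561 mg/L.
After input C: C = (12.1·3.561 + 0.0412·75.9) / 12.14 = 3.807 mg/L.

3.81 mg/L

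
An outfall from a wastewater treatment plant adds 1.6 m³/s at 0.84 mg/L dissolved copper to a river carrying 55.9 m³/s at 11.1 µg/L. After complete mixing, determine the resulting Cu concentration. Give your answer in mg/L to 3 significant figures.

11.1 µg/L = 0.0111 mg/L.
Conservation of mass across the mixing zone: C = (1.6·0.84 + 55.9·0.0111) / (1.6 + 55.9) = 1.964/57.5 = 0.03417 mg/L.

0.0342 mg/L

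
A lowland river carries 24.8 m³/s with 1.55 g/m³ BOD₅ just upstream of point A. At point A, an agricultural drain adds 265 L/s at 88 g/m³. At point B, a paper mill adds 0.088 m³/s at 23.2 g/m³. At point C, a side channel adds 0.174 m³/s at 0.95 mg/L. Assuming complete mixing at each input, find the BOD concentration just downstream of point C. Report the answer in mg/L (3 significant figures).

2.53 mg/L

265 L/s = 0.265 m³/s.
After input A: C = (24.8·1.55 + 0.265·88) / 25.07 = 2.464 mg/L.
After input B: C = (25.07·2.464 + 0.088·23.2) / 25.15 = 2.537 mg/L.
After input C: C = (25.15·2.537 + 0.174·0.95) / 25.33 = 2.526 mg/L.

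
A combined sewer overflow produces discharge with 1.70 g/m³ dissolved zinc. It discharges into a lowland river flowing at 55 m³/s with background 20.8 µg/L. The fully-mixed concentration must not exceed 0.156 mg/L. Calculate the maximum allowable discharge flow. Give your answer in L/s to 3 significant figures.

4820 L/s

20.8 µg/L = 0.0208 mg/L.
Mass balance at complete mixing: C_std·(Q_w + Q_r) = Q_w·C_e + Q_r·C_b.
Rearranging, Q_w = Q_r·(C_std − C_b)/(C_e − C_std) = 55·(0.156 − 0.0208) / (1.7 − 0.156) = 4.816 m³/s.
= 4816 L/s.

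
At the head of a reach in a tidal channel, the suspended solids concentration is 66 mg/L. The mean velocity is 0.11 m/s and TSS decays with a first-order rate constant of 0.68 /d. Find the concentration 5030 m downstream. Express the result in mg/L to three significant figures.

46.1 mg/L

Travel time t = 5030 m / 0.11 m/s = 5030/0.11 = 4.573e+04 s = 0.5293 d.
First-order decay: C = 66·exp(−0.68·0.5293) = 66·0.6978 = 46.05 mg/L.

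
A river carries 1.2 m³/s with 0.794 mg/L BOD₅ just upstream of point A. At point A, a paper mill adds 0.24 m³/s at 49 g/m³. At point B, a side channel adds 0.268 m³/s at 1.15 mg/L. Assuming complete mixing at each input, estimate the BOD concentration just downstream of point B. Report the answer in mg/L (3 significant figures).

7.62 mg/L

After input A: C = (1.2·0.794 + 0.24·49) / 1.44 = 8.828 mg/L.
After input B: C = (1.44·8.828 + 0.268·1.15) / 1.708 = 7.624 mg/L.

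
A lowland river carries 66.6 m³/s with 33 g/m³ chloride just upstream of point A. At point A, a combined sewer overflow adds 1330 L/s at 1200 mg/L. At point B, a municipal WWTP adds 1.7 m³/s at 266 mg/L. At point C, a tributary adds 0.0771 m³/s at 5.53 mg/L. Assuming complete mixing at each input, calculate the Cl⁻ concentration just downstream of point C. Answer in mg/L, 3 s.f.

60.9 mg/L

1330 L/s = 1.33 m³/s.
After input A: C = (66.6·33 + 1.33·1200) / 67.93 = 55.85 mg/L.
After input B: C = (67.93·55.85 + 1.7·266) / 69.63 = 60.98 mg/L.
After input C: C = (69.63·60.98 + 0.0771·5.53) / 69.71 = 60.92 mg/L.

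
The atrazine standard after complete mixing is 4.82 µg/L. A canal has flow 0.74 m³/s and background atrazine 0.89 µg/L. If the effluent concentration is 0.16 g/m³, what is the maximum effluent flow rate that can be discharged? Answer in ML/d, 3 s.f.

1.62 ML/d

0.89 µg/L = 0.00089 mg/L.
4.82 µg/L = 0.00482 mg/L.
Mass balance at complete mixing: C_std·(Q_w + Q_r) = Q_w·C_e + Q_r·C_b.
Rearranging, Q_w = Q_r·(C_std − C_b)/(C_e − C_std) = 0.74·(0.00482 − 0.00089) / (0.16 − 0.00482) = 0.01874 m³/s.
= 1.619 ML/d.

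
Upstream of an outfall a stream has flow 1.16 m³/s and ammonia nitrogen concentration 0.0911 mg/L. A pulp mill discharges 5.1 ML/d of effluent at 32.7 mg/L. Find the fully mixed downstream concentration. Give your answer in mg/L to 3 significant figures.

1.67 mg/L

5.1 ML/d = 0.05903 m³/s.
By mass balance at complete mixing, C = (0.05903·32.7 + 1.16·0.0911) / (0.05903 + 1.16) = 2.036/1.219 = 1.67 mg/L.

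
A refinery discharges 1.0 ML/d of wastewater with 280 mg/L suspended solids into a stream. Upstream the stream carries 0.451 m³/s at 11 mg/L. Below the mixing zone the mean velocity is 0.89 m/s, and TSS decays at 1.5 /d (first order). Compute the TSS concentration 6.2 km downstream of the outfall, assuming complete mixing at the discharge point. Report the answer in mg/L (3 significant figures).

15.7 mg/L

1.0 ML/d = 0.01157 m³/s.
After complete mixing, C₀ = (0.01157·280 + 0.451·11) / 0.4626 = 17.73 mg/L.
Travel time t = 6200 m / 0.89 m/s = 6966 s = 0.08063 d.
C = 17.73·exp(−1.5·0.08063) = 17.73·0.8861 = 15.71 mg/L.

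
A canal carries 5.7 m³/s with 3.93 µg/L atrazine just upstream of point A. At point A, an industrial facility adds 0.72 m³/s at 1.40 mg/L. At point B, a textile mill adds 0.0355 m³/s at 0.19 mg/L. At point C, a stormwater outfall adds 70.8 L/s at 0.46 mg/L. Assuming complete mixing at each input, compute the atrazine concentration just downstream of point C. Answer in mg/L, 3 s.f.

0.164 mg/L

3.93 µg/L = 0.00393 mg/L.
After input A: C = (5.7·0.00393 + 0.72·1.4) / 6.42 = 0.1605 mg/L.
After input B: C = (6.42·0.1605 + 0.0355·0.19) / 6.455 = 0.1607 mg/L.
70.8 L/s = 0.0708 m³/s.
After input C: C = (6.455·0.1607 + 0.0708·0.46) / 6.526 = 0.1639 mg/L.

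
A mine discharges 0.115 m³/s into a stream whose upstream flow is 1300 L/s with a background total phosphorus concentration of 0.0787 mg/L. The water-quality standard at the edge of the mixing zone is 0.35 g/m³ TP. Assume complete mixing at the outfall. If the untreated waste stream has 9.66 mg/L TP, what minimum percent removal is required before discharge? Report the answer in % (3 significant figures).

64.6 %

1300 L/s = 1.3 m³/s.
Mass balance: 0.35·1.415 = 0.115·Cₑ + 1.3·0.0787.
Cₑ = (0.4952 − 0.1023) / 0.115 = 3.417 mg/L.
Required removal = 1 − 3.417/9.66 = 64.63 %.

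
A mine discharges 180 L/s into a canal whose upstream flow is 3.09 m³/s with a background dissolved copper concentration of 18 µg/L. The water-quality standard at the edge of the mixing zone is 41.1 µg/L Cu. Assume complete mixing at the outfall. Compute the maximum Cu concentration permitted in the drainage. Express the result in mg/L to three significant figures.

180 L/s = 0.18 m³/s.
18 µg/L = 0.018 mg/L.
41.1 µg/L = 0.0411 mg/L.
Mass balance: 0.0411·3.27 = 0.18·Cₑ + 3.09·0.018.
Cₑ = (0.1344 − 0.05562) / 0.18 = 0.4377 mg/L.

0.438 mg/L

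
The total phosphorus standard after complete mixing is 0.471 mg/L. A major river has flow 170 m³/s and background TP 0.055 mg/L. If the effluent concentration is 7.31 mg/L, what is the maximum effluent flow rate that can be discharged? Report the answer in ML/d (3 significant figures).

Mass balance at complete mixing: C_std·(Q_w + Q_r) = Q_w·C_e + Q_r·C_b.
Rearranging, Q_w = Q_r·(C_std − C_b)/(C_e − C_std) = 170·(0.471 − 0.055) / (7.31 − 0.471) = 10.34 m³/s.
= 893.4 ML/d.

893 ML/d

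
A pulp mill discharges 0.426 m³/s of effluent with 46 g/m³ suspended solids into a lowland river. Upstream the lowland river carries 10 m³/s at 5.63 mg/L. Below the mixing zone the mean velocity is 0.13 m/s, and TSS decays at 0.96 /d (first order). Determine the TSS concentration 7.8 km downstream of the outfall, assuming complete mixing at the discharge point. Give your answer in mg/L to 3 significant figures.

After complete mixing, C₀ = (0.426·46 + 10·5.63) / 10.43 = 7.279 mg/L.
Travel time t = 7800 m / 0.13 m/s = 6e+04 s = 0.6944 d.
C = 7.279·exp(−0.96·0.6944) = 7.279·0.5134 = 3.737 mg/L.

3.74 mg/L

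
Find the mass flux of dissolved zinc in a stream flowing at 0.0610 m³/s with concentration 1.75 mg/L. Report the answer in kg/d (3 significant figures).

9.22 kg/d

Mass flux = Q·C = 0.061 m³/s × 1.75 g/m³ = 0.1067 g/s.
= 0.1067 g/s × 86.4 = 9.223 kg/d.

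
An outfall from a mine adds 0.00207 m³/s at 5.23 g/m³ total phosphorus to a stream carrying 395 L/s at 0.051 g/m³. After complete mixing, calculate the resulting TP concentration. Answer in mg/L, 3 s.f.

0.0780 mg/L

395 L/s = 0.395 m³/s.
Flow-weighted mixing gives C = (0.00207·5.23 + 0.395·0.051) / (0.00207 + 0.395) = 0.03097/0.3971 = 0.078 mg/L.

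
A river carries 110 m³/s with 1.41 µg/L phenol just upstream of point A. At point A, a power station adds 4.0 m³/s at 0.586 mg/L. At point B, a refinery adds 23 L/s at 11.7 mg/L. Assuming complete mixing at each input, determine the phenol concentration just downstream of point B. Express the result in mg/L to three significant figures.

1.41 µg/L = 0.00141 mg/L.
After input A: C = (110·0.00141 + 4·0.586) / 114 = 0.02192 mg/L.
23 L/s = 0.023 m³/s.
After input B: C = (114·0.02192 + 0.023·11.7) / 114 = 0.02428 mg/L.

0.0243 mg/L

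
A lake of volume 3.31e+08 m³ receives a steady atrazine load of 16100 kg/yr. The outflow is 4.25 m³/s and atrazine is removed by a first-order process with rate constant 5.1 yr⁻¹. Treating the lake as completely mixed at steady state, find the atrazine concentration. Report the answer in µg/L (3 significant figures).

Outflow Q = 4.25 m³/s × 3.156e+07 s/yr = 1.341e+08 m³/yr.
Steady-state CSTR mass balance: W = Q·C + k·V·C, so C = W/(Q + kV).
Q + kV = 1.341e+08 + 5.1·3.31e+08 = 1.822e+09 m³/yr.
C = 16100/1.822e+09 = 8.835e-06 kg/m³ = 0.008835 mg/L = 8.835 µg/L.

8.84 µg/L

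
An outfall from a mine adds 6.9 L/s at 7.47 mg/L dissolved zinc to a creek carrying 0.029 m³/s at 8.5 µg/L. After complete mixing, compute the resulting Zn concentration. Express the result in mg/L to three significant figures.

1.44 mg/L

6.9 L/s = 0.0069 m³/s.
8.5 µg/L = 0.0085 mg/L.
By mass balance at complete mixing, C = (0.0069·7.47 + 0.029·0.0085) / (0.0069 + 0.029) = 0.05179/0.0359 = 1.443 mg/L.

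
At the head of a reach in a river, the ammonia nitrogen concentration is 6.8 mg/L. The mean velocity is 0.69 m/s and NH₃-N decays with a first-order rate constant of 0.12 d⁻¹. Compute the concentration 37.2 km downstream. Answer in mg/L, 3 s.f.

6.31 mg/L

Travel time t = 37.2 km / 0.69 m/s = 3.72e+04/0.69 = 5.391e+04 s = 0.624 d.
First-order decay: C = 6.8·exp(−0.12·0.624) = 6.8·0.9279 = 6.309 mg/L.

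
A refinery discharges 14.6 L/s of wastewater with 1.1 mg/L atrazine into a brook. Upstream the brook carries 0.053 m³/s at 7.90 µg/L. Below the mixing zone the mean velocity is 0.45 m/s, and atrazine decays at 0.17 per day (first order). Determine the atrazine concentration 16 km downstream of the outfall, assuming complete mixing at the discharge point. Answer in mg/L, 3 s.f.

0.227 mg/L

14.6 L/s = 0.0146 m³/s.
7.90 µg/L = 0.0079 mg/L.
After complete mixing, C₀ = (0.0146·1.1 + 0.053·0.0079) / 0.0676 = 0.2438 mg/L.
Travel time t = 1.6e+04 m / 0.45 m/s = 3.556e+04 s = 0.4115 d.
C = 0.2438·exp(−0.17·0.4115) = 0.2438·0.9324 = 0.2273 mg/L.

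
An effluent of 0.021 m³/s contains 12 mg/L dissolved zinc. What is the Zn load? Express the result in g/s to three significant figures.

0.252 g/s

Mass flux = Q·C = 0.021 m³/s × 12 g/m³ = 0.252 g/s.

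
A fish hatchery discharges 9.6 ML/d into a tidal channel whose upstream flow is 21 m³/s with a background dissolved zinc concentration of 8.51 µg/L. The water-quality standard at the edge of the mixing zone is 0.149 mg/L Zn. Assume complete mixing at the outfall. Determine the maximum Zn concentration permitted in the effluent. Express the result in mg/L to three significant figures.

26.7 mg/L

9.6 ML/d = 0.1111 m³/s.
8.51 µg/L = 0.00851 mg/L.
Mass balance: 0.149·21.11 = 0.1111·Cₑ + 21·0.00851.
Cₑ = (3.146 − 0.1787) / 0.1111 = 26.7 mg/L.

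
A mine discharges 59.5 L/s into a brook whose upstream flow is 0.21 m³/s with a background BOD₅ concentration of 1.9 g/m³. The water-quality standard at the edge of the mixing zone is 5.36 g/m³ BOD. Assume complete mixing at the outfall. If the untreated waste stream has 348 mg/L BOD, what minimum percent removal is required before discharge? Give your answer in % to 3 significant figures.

59.5 L/s = 0.0595 m³/s.
Mass balance: 5.36·0.2695 = 0.0595·Cₑ + 0.21·1.9.
Cₑ = (1.445 − 0.399) / 0.0595 = 17.57 mg/L.
Required removal = 1 − 17.57/348 = 94.95 %.

95.0 %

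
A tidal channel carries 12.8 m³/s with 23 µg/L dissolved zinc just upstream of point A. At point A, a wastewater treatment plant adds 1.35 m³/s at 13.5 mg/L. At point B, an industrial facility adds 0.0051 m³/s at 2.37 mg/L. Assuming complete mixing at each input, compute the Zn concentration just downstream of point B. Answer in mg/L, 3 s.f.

23 µg/L = 0.023 mg/L.
After input A: C = (12.8·0.023 + 1.35·13.5) / 14.15 = 1.309 mg/L.
After input B: C = (14.15·1.309 + 0.0051·2.37) / 14.16 = 1.309 mg/L.

1.31 mg/L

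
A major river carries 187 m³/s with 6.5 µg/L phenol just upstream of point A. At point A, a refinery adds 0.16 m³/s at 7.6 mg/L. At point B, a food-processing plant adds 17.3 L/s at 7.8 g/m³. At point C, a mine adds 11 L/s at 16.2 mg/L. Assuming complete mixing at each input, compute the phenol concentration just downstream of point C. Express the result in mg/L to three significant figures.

0.0147 mg/L

6.5 µg/L = 0.0065 mg/L.
After input A: C = (187·0.0065 + 0.16·7.6) / 187.2 = 0.01299 mg/L.
17.3 L/s = 0.0173 m³/s.
After input B: C = (187.2·0.01299 + 0.0173·7.8) / 187.2 = 0.01371 mg/L.
11 L/s = 0.011 m³/s.
After input C: C = (187.2·0.01371 + 0.011·16.2) / 187.2 = 0.01466 mg/L.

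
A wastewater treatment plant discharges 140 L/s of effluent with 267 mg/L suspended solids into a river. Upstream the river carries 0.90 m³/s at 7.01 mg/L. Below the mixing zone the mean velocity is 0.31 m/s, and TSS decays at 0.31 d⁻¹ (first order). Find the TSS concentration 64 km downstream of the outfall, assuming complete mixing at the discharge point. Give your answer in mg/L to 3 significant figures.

20.0 mg/L

140 L/s = 0.14 m³/s.
After complete mixing, C₀ = (0.14·267 + 0.9·7.01) / 1.04 = 42.01 mg/L.
Travel time t = 6.4e+04 m / 0.31 m/s = 2.065e+05 s = 2.389 d.
C = 42.01·exp(−0.31·2.389) = 42.01·0.4768 = 20.03 mg/L.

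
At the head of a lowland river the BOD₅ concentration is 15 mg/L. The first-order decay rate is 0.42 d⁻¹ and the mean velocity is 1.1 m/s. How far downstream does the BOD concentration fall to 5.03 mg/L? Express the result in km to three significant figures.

From C = C₀·e^(−kt), t = ln(C₀/C)/k = ln(15/5.03)/0.42 = 1.093/0.42 = 2.602 d.
Distance = v·t = 1.1 m/s × 2.248e+05 s = 2.472e+05 m = 247.2 km.

247 km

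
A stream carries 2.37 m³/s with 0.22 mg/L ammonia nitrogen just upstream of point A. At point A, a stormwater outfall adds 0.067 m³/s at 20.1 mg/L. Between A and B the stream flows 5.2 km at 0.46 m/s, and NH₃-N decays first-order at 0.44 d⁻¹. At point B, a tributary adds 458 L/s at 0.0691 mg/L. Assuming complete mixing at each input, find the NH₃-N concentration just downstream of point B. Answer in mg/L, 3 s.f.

0.620 mg/L

After input A: C = (2.37·0.22 + 0.067·20.1) / 2.437 = 0.7666 mg/L.
Over the 5.2 km reach to input B (t = 1.13e+04 s = 0.1308 d), decay gives C = 0.7666·exp(−0.44·0.1308) = 0.7237 mg/L.
458 L/s = 0.458 m³/s.
After input B: C = (2.437·0.7237 + 0.458·0.0691) / 2.895 = 0.6201 mg/L.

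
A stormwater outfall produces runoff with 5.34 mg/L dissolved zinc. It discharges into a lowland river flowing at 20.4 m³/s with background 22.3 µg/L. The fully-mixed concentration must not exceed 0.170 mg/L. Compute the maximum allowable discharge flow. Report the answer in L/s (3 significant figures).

583 L/s

22.3 µg/L = 0.0223 mg/L.
Mass balance at complete mixing: C_std·(Q_w + Q_r) = Q_w·C_e + Q_r·C_b.
Rearranging, Q_w = Q_r·(C_std − C_b)/(C_e − C_std) = 20.4·(0.17 − 0.0223) / (5.34 − 0.17) = 0.5828 m³/s.
= 582.8 L/s.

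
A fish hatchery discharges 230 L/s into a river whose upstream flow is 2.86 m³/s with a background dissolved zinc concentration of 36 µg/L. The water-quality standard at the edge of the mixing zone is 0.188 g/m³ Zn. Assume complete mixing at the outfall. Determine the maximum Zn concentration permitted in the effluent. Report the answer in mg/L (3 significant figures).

230 L/s = 0.23 m³/s.
36 µg/L = 0.036 mg/L.
Mass balance: 0.188·3.09 = 0.23·Cₑ + 2.86·0.036.
Cₑ = (0.5809 − 0.103) / 0.23 = 2.078 mg/L.

2.08 mg/L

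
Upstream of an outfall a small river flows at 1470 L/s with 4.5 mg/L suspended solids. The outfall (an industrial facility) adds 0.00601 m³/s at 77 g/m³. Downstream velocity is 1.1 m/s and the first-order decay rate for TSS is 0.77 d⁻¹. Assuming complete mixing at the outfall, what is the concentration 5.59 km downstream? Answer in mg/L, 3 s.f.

4.58 mg/L

1470 L/s = 1.47 m³/s.
After complete mixing, C₀ = (0.00601·77 + 1.47·4.5) / 1.476 = 4.795 mg/L.
Travel time t = 5590 m / 1.1 m/s = 5082 s = 0.05882 d.
C = 4.795·exp(−0.77·0.05882) = 4.795·0.9557 = 4.583 mg/L.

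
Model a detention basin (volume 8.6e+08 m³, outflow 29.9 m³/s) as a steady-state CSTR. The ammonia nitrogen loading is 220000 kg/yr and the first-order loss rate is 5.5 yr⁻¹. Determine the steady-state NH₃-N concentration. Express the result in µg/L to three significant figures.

Outflow Q = 29.9 m³/s × 3.156e+07 s/yr = 9.436e+08 m³/yr.
Steady-state CSTR mass balance: W = Q·C + k·V·C, so C = W/(Q + kV).
Q + kV = 9.436e+08 + 5.5·8.6e+08 = 5.674e+09 m³/yr.
C = 220000/5.674e+09 = 3.878e-05 kg/m³ = 0.03878 mg/L = 38.78 µg/L.

38.8 µg/L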